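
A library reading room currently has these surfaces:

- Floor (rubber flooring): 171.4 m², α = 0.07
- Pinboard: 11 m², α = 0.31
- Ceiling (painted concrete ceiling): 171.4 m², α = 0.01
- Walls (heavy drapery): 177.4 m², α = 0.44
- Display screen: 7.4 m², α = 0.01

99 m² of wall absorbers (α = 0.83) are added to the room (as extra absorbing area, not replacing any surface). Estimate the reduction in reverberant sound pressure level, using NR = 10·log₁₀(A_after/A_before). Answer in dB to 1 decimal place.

2.7 dB

Total absorption A_before = 171.4*0.07 + 11*0.31 + 171.4*0.01 + 177.4*0.44 + 7.4*0.01
  = 11.998 + 3.410 + 1.714 + 78.056 + 0.074 = 95.252 m² sabins.
Added absorption = 99 × 0.83 = 82.170 sabins.
A_after = 95.252 + 82.170 = 177.422 sabins.
Reduction = 10 log₁₀(A_after/A_before) = 10 log₁₀(1.8627) = 2.7 dB.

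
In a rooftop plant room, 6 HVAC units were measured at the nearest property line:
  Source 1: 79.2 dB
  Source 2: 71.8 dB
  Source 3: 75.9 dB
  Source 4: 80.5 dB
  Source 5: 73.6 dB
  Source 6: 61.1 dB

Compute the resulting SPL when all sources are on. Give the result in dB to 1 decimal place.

84.4 dB

Sum in the linear (power) domain: Σ 10^(Lᵢ/10) = 10^(79.2/10) + 10^(71.8/10) + 10^(75.9/10) + 10^(80.5/10) + 10^(73.6/10) + 10^(61.1/10) = 2.736e+08.
Combined level = 10 log₁₀(2.736e+08) = 84.4 dB.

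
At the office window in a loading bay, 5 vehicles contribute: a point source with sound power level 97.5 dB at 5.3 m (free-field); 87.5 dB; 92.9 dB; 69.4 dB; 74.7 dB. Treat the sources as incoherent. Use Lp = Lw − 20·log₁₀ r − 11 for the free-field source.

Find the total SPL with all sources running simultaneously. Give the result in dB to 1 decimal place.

Source at 5.3 m: Lp = 97.5 − 20·log₁₀(5.3) − 11 = 72.0 dB.
Sum in the linear (power) domain: Σ 10^(Lᵢ/10) = 10^(72.0/10) + 10^(87.5/10) + 10^(92.9/10) + 10^(69.4/10) + 10^(74.7/10) = 2.566e+09.
L_total = 10·log₁₀(2.566e+09) = 94.1 dB.

94.1 dB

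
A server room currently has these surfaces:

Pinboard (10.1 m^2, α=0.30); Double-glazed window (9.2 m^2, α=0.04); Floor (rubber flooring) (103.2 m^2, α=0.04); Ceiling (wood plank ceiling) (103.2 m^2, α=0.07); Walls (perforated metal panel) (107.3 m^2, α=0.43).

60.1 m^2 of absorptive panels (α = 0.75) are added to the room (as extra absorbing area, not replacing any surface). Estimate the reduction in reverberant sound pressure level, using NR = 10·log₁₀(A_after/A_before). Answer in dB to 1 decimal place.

A_before = Σ Sᵢαᵢ = 10.1*0.30 + 9.2*0.04 + 103.2*0.04 + 103.2*0.07 + 107.3*0.43 = 60.889 sabins.
Added absorption = 60.1 × 0.75 = 45.075 sabins.
New total A_after = 105.964 sabins.
NR = 10·log₁₀(105.964/60.889) = 2.4 dB.

2.4 dB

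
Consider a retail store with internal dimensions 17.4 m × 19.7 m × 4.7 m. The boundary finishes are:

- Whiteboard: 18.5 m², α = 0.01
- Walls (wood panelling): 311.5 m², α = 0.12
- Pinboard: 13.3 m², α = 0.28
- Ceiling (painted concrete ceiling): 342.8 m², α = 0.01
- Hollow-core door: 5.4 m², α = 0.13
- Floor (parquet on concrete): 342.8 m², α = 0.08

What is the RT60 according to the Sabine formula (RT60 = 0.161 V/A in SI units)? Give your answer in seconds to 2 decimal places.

3.56 s

Total absorption A = 18.5*0.01 + 311.5*0.12 + 13.3*0.28 + 342.8*0.01 + 5.4*0.13 + 342.8*0.08
  = 0.185 + 37.380 + 3.724 + 3.428 + 0.702 + 27.424 = 72.843 m² sabins.
Room volume: 1611.066 m³.
Sabine: RT60 = 0.161 × 1611.066 / 72.843 = 3.56 s.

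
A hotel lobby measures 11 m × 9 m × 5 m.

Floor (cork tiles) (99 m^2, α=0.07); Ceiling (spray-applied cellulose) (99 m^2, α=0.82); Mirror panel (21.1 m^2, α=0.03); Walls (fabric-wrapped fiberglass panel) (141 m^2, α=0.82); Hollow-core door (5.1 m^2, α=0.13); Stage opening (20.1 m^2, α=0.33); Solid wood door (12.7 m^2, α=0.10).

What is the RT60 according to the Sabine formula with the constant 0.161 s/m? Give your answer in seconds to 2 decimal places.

Equivalent absorption area: A = 99×0.07 + 99×0.82 + 21.1×0.03 + 141×0.82 + 5.1×0.13 + 20.1×0.33 + 12.7×0.10 = 212.929 m^2.
Volume V = 11 × 9 × 5 = 495 m³.
Sabine: RT60 = 0.161 × 495 / 212.929 = 0.37 s.

0.37 seconds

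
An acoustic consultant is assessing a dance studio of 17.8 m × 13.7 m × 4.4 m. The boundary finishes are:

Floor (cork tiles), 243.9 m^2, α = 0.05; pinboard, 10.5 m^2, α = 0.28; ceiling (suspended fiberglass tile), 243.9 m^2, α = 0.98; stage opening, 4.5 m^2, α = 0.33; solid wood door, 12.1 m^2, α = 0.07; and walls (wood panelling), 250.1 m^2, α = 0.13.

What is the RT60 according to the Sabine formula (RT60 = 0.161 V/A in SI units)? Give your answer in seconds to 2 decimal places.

A = Σ Sᵢαᵢ = 243.9×0.05 + 10.5×0.28 + 243.9×0.98 + 4.5×0.33 + 12.1×0.07 + 250.1×0.13 = 289.002 sabins.
Volume V = 17.8 × 13.7 × 4.4 = 1072.984 m³.
RT60 = 0.161 · V / A = 0.161 × 1072.984 / 289.002 = 0.60 s.

0.60 sec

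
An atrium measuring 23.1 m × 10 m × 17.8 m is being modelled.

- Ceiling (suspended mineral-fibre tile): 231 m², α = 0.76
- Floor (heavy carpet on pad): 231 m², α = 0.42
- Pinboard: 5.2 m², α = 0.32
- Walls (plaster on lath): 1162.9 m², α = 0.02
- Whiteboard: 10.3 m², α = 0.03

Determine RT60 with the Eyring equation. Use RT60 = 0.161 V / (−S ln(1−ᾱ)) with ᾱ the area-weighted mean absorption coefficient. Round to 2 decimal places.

2.01 s

Total surface area S = 231 + 231 + 5.2 + 1162.9 + 10.3 = 1640.4 m².
Σ(Sᵢαᵢ) = 231×0.76 + 231×0.42 + 5.2×0.32 + 1162.9×0.02 + 10.3×0.03 = 297.811.
Mean coefficient ᾱ = A/S = 0.1815.
−S·ln(1−ᾱ) = −1640.4 × ln(1 − 0.1815) = 328.542.
V = 23.1 × 10 × 17.8 = 4111.8 m³.
T = 0.161·V/[−S·ln(1−ᾱ)] = 0.161·4111.8/328.542 = 2.01 s.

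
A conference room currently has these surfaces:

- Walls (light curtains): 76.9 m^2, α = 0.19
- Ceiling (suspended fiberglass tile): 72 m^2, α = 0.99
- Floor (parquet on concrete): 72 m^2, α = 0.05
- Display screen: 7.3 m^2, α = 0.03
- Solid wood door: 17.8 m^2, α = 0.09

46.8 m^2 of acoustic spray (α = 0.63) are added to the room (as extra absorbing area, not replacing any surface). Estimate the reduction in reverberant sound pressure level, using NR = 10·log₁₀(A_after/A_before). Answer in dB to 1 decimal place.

Total absorption A_before = 76.9×0.19 + 72×0.99 + 72×0.05 + 7.3×0.03 + 17.8×0.09
  = 14.611 + 71.280 + 3.600 + 0.219 + 1.602 = 91.312 m^2 sabins.
Added absorption = 46.8 × 0.63 = 29.484 sabins.
New total A_after = 120.796 sabins.
NR = 10·log₁₀(120.796/91.312) = 1.2 dB.

1.2 dB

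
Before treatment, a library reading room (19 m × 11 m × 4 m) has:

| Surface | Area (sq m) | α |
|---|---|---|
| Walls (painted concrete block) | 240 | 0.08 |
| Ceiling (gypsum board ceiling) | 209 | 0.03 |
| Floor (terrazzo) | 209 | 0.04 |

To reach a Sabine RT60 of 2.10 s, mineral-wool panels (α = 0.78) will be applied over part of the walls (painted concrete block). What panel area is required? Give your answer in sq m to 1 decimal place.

43.2

Summing Sᵢαᵢ: 19.200 + 6.270 + 8.360 → A₁ = 33.830 sabins.
Required A₂ = 0.161·836/2.10 = 64.093 sabins.
ΔA needed = 64.093 − 33.830 = 30.263 sabins.
Each sq m of panel replacing the walls (painted concrete block) adds (0.78 − 0.08) = 0.70 sabins.
Panel area = 30.263 / 0.70 = 43.2 sq m.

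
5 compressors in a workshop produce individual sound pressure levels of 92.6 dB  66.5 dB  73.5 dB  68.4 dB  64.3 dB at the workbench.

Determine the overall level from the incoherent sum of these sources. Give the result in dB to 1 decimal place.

92.7 dB

Sum in the linear (power) domain: Σ 10^(Lᵢ/10) = 10^(92.6/10) + 10^(66.5/10) + 10^(73.5/10) + 10^(68.4/10) + 10^(64.3/10) = 1.856e+09.
Back to dB: 10·log₁₀ Σ = 92.7 dB.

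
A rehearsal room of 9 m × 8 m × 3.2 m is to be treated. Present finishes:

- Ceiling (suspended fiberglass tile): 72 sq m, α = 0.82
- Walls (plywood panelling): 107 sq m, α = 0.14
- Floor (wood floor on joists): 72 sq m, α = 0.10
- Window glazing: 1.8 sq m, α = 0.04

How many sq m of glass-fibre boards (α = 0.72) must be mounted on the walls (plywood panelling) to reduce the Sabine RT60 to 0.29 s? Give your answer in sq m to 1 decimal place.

80.4

A₁ = Σ Sᵢαᵢ = 72*0.82 + 107*0.14 + 72*0.10 + 1.8*0.04 = 81.292 sabins.
Required A₂ = 0.161·230.4/0.29 = 127.912 sabins.
ΔA needed = 127.912 − 81.292 = 46.620 sabins.
Each sq m of panel replacing the walls (plywood panelling) adds (0.72 − 0.14) = 0.58 sabins.
Panel area = 46.620 / 0.58 = 80.4 sq m.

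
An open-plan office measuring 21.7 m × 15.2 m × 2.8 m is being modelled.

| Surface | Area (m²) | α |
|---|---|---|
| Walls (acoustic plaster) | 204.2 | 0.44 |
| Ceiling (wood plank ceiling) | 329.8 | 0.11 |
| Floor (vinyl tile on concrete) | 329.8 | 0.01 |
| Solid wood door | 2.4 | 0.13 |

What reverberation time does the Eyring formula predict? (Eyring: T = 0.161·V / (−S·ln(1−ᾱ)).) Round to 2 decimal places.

1.06 s

Total surface area S = 204.2 + 329.8 + 329.8 + 2.4 = 866.2 m².
Absorption A = 204.2×0.44 + 329.8×0.11 + 329.8×0.01 + 2.4×0.13 = 129.736 sabins.
Mean coefficient ᾱ = A/S = 0.1498.
Eyring denominator: −S ln(1−ᾱ) = 140.570.
V = 21.7 × 15.2 × 2.8 = 923.552 m³.
T = 0.161·V/[−S·ln(1−ᾱ)] = 0.161·923.552/140.570 = 1.06 s.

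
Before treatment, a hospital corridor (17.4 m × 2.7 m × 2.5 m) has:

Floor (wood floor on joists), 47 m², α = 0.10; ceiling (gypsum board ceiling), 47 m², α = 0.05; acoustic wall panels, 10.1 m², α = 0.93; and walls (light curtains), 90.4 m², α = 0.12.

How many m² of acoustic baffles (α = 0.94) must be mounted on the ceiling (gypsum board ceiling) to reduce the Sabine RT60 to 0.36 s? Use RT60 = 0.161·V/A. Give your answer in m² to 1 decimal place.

28.4

A₁ = Σ Sᵢαᵢ = 47×0.10 + 47×0.05 + 10.1×0.93 + 90.4×0.12 = 27.291 sabins.
Required A₂ = 0.161·117.45/0.36 = 52.526 sabins.
Absorption to add: 52.526 − 27.291 = 25.235 sabins.
Net gain per m²: Δα = 0.94 − 0.05 = 0.89.
Area = ΔA/Δα = 25.235/0.89 = 28.4 m².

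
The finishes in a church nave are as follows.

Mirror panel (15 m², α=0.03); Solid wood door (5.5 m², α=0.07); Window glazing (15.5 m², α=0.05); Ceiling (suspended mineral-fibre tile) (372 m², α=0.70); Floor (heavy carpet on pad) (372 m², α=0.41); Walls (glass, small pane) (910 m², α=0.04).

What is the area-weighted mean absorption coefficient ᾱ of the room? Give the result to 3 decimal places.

0.267

S = Σ Sᵢ = 15 + 5.5 + 15.5 + 372 + 372 + 910 = 1690.0 m².
Σ(Sᵢαᵢ) = 15*0.03 + 5.5*0.07 + 15.5*0.05 + 372*0.70 + 372*0.41 + 910*0.04 = 450.930.
ᾱ = 450.930 / 1690.0 = 0.267.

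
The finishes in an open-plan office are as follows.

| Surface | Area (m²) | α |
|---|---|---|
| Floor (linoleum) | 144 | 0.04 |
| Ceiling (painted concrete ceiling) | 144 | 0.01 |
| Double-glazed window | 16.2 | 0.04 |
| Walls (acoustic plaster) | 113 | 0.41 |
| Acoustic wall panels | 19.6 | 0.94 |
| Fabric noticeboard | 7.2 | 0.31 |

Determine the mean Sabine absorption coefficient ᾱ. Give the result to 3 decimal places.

0.169

S = Σ Sᵢ = 144 + 144 + 16.2 + 113 + 19.6 + 7.2 = 444.0 m².
Weighted sum Σ Sα = 74.834.
ᾱ = A/S = 0.169.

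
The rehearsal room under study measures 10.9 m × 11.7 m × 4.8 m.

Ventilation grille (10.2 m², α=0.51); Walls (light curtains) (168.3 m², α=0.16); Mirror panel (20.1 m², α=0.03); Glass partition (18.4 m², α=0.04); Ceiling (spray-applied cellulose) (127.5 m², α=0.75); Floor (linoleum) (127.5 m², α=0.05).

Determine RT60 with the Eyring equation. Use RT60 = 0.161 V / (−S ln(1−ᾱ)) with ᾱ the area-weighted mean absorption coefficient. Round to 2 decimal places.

0.62 s

Total surface area S = 10.2 + 168.3 + 20.1 + 18.4 + 127.5 + 127.5 = 472.0 m².
Σ(Sᵢαᵢ) = 10.2×0.51 + 168.3×0.16 + 20.1×0.03 + 18.4×0.04 + 127.5×0.75 + 127.5×0.05 = 135.469.
Mean coefficient ᾱ = A/S = 0.2870.
−S·ln(1−ᾱ) = −472.0 × ln(1 − 0.2870) = 159.665.
V = 10.9 × 11.7 × 4.8 = 612.144 m³.
RT60 = 0.161 × 612.144 / 159.665 = 0.62 s.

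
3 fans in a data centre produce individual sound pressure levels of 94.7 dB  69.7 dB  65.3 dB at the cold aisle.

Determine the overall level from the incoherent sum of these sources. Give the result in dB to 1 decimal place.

94.7 dB

Σ 10^(Lᵢ/10) = 2.964e+09.
Combined level = 10 log₁₀(2.964e+09) = 94.7 dB.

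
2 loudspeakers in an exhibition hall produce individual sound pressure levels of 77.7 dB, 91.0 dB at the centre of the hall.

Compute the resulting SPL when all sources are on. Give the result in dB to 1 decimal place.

Converting to relative power and adding: 10^(77.7/10) + 10^(91.0/10) = 1.318e+09.
Back to dB: 10·log₁₀ Σ = 91.2 dB.

91.2 dB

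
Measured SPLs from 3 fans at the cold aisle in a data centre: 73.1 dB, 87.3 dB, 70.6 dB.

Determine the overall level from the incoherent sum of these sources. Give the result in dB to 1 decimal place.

87.6 dB

Converting to relative power and adding: 10^(73.1/10) + 10^(87.3/10) + 10^(70.6/10) = 5.689e+08.
L_total = 10·log₁₀(5.689e+08) = 87.6 dB.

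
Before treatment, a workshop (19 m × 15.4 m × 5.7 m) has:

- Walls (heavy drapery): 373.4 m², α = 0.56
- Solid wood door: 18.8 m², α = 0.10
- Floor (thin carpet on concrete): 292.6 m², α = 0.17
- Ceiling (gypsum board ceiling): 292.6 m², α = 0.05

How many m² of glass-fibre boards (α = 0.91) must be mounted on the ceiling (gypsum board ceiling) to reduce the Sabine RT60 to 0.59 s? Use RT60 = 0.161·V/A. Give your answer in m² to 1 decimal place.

209.0

Equivalent absorption area: A₁ = 373.4*0.56 + 18.8*0.10 + 292.6*0.17 + 292.6*0.05 = 275.356 m².
Required A₂ = 0.161·1667.82/0.59 = 455.117 sabins.
Absorption to add: 455.117 − 275.356 = 179.761 sabins.
Each m² of panel replacing the ceiling (gypsum board ceiling) adds (0.91 − 0.05) = 0.86 sabins.
Panel area = 179.761 / 0.86 = 209.0 m².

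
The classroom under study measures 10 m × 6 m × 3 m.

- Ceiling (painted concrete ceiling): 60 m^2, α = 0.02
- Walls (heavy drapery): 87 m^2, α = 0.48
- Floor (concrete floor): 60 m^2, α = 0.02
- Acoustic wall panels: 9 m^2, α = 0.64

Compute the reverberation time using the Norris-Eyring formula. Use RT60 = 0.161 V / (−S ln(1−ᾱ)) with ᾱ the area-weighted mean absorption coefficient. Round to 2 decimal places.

0.51 s

S = Σ Sᵢ = 216.0 m^2.
Absorption A = 60×0.02 + 87×0.48 + 60×0.02 + 9×0.64 = 49.920 sabins.
ᾱ = 49.920 / 216.0 = 0.2311.
−S·ln(1−ᾱ) = −216.0 × ln(1 − 0.2311) = 56.764.
V = 10 × 6 × 3 = 180 m³.
RT60 = 0.161 × 180 / 56.764 = 0.51 s.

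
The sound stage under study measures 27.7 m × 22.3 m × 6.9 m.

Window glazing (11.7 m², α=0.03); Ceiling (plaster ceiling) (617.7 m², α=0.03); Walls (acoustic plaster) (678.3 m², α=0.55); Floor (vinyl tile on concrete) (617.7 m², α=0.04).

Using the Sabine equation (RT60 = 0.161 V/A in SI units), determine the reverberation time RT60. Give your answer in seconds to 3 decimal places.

1.647 seconds

Equivalent absorption area: A = 11.7×0.03 + 617.7×0.03 + 678.3×0.55 + 617.7×0.04 = 416.655 m².
Volume V = 27.7 × 22.3 × 6.9 = 4262.199 m³.
T = 0.161 V/A = 0.161·4262.199/416.655 = 1.647 s.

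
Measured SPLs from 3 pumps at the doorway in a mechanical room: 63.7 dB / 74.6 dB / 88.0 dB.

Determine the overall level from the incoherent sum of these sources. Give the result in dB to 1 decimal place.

Sum in the linear (power) domain: Σ 10^(Lᵢ/10) = 10^(63.7/10) + 10^(74.6/10) + 10^(88.0/10) = 6.621e+08.
Combined level = 10 log₁₀(6.621e+08) = 88.2 dB.

88.2 dB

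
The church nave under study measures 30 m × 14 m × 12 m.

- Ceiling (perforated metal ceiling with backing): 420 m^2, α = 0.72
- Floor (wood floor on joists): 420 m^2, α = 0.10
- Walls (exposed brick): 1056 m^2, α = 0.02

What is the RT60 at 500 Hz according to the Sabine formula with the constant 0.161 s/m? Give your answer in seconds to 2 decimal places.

A = Σ Sᵢαᵢ = 420×0.72 + 420×0.10 + 1056×0.02 = 365.520 sabins.
Room volume: 5040 m³.
RT60 = 0.161 · V / A = 0.161 × 5040 / 365.520 = 2.22 s.

2.22 s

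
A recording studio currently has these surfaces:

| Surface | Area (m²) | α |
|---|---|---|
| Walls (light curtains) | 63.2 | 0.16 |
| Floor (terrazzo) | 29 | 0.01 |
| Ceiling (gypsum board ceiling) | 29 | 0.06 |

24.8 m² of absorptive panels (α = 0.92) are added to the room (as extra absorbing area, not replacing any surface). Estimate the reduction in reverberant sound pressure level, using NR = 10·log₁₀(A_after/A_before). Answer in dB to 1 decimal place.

A_before = Σ Sᵢαᵢ = 63.2*0.16 + 29*0.01 + 29*0.06 = 12.142 sabins.
Added absorption = 24.8 × 0.92 = 22.816 sabins.
New total A_after = 34.958 sabins.
NR = 10·log₁₀(34.958/12.142) = 4.6 dB.

4.6 dB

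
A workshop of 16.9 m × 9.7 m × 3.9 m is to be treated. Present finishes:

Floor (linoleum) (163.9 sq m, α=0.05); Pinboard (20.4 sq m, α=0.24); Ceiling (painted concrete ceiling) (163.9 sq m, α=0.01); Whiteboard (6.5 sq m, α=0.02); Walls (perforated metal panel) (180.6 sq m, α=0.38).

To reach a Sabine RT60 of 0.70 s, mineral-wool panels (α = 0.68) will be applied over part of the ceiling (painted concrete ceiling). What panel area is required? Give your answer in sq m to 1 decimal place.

Total absorption A₁ = 163.9×0.05 + 20.4×0.24 + 163.9×0.01 + 6.5×0.02 + 180.6×0.38
  = 8.195 + 4.896 + 1.639 + 0.130 + 68.628 = 83.488 sq m sabins.
V = 639.327 m³. Target absorption A₂ = 0.161 × 639.327 / 0.70 = 147.045 sabins.
ΔA needed = 147.045 − 83.488 = 63.557 sabins.
Each sq m of panel replacing the ceiling (painted concrete ceiling) adds (0.68 − 0.01) = 0.67 sabins.
Area = ΔA/Δα = 63.557/0.67 = 94.9 sq m.

94.9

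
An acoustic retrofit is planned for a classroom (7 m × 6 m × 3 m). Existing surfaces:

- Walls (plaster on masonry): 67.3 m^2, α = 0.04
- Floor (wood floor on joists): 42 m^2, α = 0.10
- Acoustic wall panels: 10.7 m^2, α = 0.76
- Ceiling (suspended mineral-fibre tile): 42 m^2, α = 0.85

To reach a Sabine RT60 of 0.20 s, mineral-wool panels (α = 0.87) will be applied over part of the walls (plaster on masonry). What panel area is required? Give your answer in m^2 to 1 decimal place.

Total absorption A₁ = 67.3×0.04 + 42×0.10 + 10.7×0.76 + 42×0.85
  = 2.692 + 4.200 + 8.132 + 35.700 = 50.724 m^2 sabins.
Required A₂ = 0.161·126/0.20 = 101.430 sabins.
Absorption to add: 101.430 − 50.724 = 50.706 sabins.
Net gain per m^2: Δα = 0.87 − 0.04 = 0.83.
Panel area = 50.706 / 0.83 = 61.1 m^2.

61.1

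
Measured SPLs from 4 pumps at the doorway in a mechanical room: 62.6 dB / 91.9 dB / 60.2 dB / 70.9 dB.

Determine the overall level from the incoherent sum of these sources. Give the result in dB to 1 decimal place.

Σ 10^(Lᵢ/10) = 1.564e+09.
Combined level = 10 log₁₀(1.564e+09) = 91.9 dB.

91.9 dB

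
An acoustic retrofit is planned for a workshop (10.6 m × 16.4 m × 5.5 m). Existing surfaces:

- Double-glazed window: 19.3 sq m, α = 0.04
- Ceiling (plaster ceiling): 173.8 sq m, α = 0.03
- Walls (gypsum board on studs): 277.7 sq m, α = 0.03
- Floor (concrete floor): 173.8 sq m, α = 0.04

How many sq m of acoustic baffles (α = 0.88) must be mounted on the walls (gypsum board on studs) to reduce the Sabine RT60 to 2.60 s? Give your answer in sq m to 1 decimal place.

Equivalent absorption area: A₁ = 19.3×0.04 + 173.8×0.03 + 277.7×0.03 + 173.8×0.04 = 21.269 sq m.
V = 956.12 m³. Target absorption A₂ = 0.161 × 956.12 / 2.60 = 59.206 sabins.
ΔA needed = 59.206 − 21.269 = 37.937 sabins.
Net gain per sq m: Δα = 0.88 − 0.03 = 0.85.
Panel area = 37.937 / 0.85 = 44.6 sq m.

44.6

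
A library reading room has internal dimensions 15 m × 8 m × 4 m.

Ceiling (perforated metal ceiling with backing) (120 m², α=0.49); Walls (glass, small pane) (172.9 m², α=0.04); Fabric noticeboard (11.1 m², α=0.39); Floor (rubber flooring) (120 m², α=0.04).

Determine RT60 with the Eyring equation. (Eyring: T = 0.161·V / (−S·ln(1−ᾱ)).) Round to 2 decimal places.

Total surface area S = 120 + 172.9 + 11.1 + 120 = 424.0 m².
Σ(Sᵢαᵢ) = 120×0.49 + 172.9×0.04 + 11.1×0.39 + 120×0.04 = 74.845.
Mean coefficient ᾱ = A/S = 0.1765.
Eyring denominator: −S ln(1−ᾱ) = 82.337.
V = 15 × 8 × 4 = 480 m³.
RT60 = 0.161 × 480 / 82.337 = 0.94 s.

0.94 seconds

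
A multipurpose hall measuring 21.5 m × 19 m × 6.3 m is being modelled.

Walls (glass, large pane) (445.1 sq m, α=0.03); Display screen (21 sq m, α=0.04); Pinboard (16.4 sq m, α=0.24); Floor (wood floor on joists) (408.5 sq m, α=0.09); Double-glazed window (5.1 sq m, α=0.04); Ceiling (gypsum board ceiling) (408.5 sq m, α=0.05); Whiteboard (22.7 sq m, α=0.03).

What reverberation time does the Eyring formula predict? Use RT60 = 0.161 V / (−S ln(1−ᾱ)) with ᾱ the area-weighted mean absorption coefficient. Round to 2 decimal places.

Total surface area S = 445.1 + 21 + 16.4 + 408.5 + 5.1 + 408.5 + 22.7 = 1327.3 sq m.
Absorption A = 445.1·0.03 + 21·0.04 + 16.4·0.24 + 408.5·0.09 + 5.1·0.04 + 408.5·0.05 + 22.7·0.03 = 76.204 sabins.
Mean coefficient ᾱ = A/S = 0.0574.
Eyring denominator: −S ln(1−ᾱ) = 78.461.
V = 21.5 × 19 × 6.3 = 2573.55 m³.
RT60 = 0.161 × 2573.55 / 78.461 = 5.28 s.

5.28 seconds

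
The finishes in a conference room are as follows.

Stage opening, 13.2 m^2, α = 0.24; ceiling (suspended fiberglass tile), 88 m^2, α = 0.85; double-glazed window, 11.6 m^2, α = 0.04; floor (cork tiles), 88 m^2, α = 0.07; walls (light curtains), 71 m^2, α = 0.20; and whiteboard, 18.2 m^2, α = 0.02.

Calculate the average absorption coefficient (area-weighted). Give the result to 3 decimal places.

0.342

Total surface area S = 290.0 m^2.
Weighted sum Σ Sα = 99.156.
ᾱ = 99.156 / 290.0 = 0.342.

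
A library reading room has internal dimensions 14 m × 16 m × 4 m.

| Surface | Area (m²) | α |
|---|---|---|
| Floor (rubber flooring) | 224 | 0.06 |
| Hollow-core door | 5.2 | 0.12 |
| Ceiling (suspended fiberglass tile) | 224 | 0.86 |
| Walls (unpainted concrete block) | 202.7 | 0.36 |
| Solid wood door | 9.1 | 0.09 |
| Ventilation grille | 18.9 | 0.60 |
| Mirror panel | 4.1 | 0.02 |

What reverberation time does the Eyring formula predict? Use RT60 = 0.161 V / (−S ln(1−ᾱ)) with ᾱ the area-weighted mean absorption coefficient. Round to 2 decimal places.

0.38 seconds

Total surface area S = 224 + 5.2 + 224 + 202.7 + 9.1 + 18.9 + 4.1 = 688.0 m².
Absorption A = 224·0.06 + 5.2·0.12 + 224·0.86 + 202.7·0.36 + 9.1·0.09 + 18.9·0.60 + 4.1·0.02 = 291.917 sabins.
Mean coefficient ᾱ = A/S = 0.4243.
Eyring denominator: −S ln(1−ᾱ) = 379.892.
V = 14 × 16 × 4 = 896 m³.
T = 0.161·V/[−S·ln(1−ᾱ)] = 0.161·896/379.892 = 0.38 s.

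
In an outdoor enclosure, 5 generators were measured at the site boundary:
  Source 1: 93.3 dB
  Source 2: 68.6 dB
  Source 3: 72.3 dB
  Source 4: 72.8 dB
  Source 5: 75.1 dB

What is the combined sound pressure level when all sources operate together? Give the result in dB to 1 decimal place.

93.5 dB

Σ 10^(Lᵢ/10) = 2.214e+09.
L_total = 10·log₁₀(2.214e+09) = 93.5 dB.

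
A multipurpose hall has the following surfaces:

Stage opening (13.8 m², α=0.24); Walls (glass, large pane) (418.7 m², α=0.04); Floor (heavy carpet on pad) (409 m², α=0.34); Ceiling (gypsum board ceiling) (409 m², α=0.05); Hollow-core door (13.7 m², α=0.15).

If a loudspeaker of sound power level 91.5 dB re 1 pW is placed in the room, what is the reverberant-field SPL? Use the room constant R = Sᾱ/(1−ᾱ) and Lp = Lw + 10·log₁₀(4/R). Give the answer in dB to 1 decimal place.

Σ(Sᵢαᵢ) = 13.8×0.24 + 418.7×0.04 + 409×0.34 + 409×0.05 + 13.7×0.15 = 181.625; total area S = 1264.2 m².
ᾱ = 181.625/1264.2 = 0.1437; R = Sᾱ/(1−ᾱ) = 181.625/(1−0.1437) = 212.104 m².
Lp = Lw + 10 log₁₀(4/R) = 91.5 -17.24 = 74.3 dB.

74.3 dB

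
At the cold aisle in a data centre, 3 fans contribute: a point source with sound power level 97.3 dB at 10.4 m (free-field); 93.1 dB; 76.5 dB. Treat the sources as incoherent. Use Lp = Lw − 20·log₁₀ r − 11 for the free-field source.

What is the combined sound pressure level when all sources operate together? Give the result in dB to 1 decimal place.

Source at 10.4 m: Lp = 97.3 − 20·log₁₀(10.4) − 11 = 66.0 dB.
Sum in the linear (power) domain: Σ 10^(Lᵢ/10) = 10^(66.0/10) + 10^(93.1/10) + 10^(76.5/10) = 2.09e+09.
Combined level = 10 log₁₀(2.09e+09) = 93.2 dB.

93.2 dB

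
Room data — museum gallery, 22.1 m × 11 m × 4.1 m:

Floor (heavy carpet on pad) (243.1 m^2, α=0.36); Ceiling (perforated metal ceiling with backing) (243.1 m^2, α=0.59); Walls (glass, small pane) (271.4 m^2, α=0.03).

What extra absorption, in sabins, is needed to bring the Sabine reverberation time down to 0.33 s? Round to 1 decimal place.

247.2 sabins

Equivalent absorption area: A₁ = 243.1×0.36 + 243.1×0.59 + 271.4×0.03 = 239.087 m^2.
For T = 0.33 s, need A₂ = 0.161·V/T = 0.161·996.71/0.33 = 486.274 sabins.
Additional absorption ΔA = 486.274 − 239.087 = 247.2 sabins.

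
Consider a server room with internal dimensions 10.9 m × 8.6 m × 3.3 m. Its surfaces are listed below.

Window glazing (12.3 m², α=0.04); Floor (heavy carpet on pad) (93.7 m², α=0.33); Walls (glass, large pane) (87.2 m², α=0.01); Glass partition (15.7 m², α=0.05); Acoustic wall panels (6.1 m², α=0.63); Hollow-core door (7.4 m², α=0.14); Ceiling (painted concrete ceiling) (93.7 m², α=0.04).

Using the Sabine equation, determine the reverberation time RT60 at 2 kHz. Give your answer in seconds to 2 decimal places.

1.19 s

Summing Sᵢαᵢ: 0.492 + 30.921 + 0.872 + 0.785 + 3.843 + 1.036 + 3.748 → A = 41.697 sabins.
Room volume: 309.342 m³.
T = 0.161 V/A = 0.161·309.342/41.697 = 1.19 s.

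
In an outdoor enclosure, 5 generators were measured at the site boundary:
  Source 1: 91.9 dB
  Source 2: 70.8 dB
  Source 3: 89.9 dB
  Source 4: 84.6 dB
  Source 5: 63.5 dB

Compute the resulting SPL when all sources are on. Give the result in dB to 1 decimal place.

Σ 10^(Lᵢ/10) = 2.829e+09.
Combined level = 10 log₁₀(2.829e+09) = 94.5 dB.

94.5 dB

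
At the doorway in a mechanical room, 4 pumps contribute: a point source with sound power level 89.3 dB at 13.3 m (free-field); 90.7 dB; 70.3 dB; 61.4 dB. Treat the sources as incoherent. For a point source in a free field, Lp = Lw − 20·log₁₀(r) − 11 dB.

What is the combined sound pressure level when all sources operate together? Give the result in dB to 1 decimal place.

Source at 13.3 m: Lp = 89.3 − 20·log₁₀(13.3) − 11 = 55.8 dB.
Σ 10^(Lᵢ/10) = 1.187e+09.
Combined level = 10 log₁₀(1.187e+09) = 90.7 dB.

90.7 dB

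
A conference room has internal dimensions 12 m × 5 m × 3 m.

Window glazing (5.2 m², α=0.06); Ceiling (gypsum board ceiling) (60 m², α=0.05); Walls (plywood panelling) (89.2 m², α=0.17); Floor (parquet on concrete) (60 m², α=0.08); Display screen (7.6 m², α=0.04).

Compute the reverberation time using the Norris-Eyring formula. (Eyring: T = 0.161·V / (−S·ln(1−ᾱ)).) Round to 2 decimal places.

1.16 s

S = Σ Sᵢ = 222.0 m².
Σ(Sᵢαᵢ) = 5.2·0.06 + 60·0.05 + 89.2·0.17 + 60·0.08 + 7.6·0.04 = 23.580.
Mean coefficient ᾱ = A/S = 0.1062.
−S·ln(1−ᾱ) = −222.0 × ln(1 − 0.1062) = 24.925.
V = 12 × 5 × 3 = 180 m³.
RT60 = 0.161 × 180 / 24.925 = 1.16 s.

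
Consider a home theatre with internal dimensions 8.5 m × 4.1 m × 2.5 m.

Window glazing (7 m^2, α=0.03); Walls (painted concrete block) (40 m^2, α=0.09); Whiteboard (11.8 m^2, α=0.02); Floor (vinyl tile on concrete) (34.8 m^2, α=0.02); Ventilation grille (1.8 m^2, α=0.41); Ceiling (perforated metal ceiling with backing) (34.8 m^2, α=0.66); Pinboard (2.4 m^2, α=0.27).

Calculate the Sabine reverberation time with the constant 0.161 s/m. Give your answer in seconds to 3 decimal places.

0.482 seconds

Equivalent absorption area: A = 7·0.03 + 40·0.09 + 11.8·0.02 + 34.8·0.02 + 1.8·0.41 + 34.8·0.66 + 2.4·0.27 = 29.096 m^2.
Room volume: 87.125 m³.
T = 0.161 V/A = 0.161·87.125/29.096 = 0.482 s.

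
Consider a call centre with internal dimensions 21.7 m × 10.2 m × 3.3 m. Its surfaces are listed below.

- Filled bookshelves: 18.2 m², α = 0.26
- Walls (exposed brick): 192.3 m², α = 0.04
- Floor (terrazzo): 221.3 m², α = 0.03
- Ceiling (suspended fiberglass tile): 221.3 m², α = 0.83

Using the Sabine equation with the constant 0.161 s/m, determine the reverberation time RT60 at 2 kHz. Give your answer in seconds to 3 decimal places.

0.580 sec

A = Σ Sᵢαᵢ = 18.2·0.26 + 192.3·0.04 + 221.3·0.03 + 221.3·0.83 = 202.742 sabins.
Volume V = 21.7 × 10.2 × 3.3 = 730.422 m³.
Sabine: RT60 = 0.161 × 730.422 / 202.742 = 0.580 s.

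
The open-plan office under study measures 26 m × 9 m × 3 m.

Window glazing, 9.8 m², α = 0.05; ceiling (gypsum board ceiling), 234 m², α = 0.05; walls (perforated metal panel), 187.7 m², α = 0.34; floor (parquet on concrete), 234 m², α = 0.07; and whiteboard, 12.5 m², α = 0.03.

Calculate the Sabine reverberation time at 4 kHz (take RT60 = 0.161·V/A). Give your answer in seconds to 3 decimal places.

1.218 s

Equivalent absorption area: A = 9.8×0.05 + 234×0.05 + 187.7×0.34 + 234×0.07 + 12.5×0.03 = 92.763 m².
Room volume: 702 m³.
RT60 = 0.161 · V / A = 0.161 × 702 / 92.763 = 1.218 s.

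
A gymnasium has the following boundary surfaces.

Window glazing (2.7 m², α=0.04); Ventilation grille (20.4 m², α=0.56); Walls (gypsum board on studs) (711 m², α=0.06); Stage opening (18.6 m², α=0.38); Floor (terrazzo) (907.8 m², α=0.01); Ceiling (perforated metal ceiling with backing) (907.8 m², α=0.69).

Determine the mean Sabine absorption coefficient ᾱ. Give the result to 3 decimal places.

Total surface area S = 2568.3 m².
A = 2.7×0.04 + 20.4×0.56 + 711×0.06 + 18.6×0.38 + 907.8×0.01 + 907.8×0.69 = 696.720 sabins.
ᾱ = 696.720 / 2568.3 = 0.271.

0.271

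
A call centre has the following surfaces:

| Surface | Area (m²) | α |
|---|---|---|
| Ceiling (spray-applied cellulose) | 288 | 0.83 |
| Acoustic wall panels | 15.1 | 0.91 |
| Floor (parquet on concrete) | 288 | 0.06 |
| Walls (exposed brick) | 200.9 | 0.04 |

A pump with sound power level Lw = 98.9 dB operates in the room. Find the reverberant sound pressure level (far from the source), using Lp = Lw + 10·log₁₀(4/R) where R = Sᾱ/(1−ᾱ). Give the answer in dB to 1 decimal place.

Σ(Sᵢαᵢ) = 288×0.83 + 15.1×0.91 + 288×0.06 + 200.9×0.04 = 278.097; total area S = 792.0 m².
ᾱ = 278.097/792.0 = 0.3511; R = Sᾱ/(1−ᾱ) = 278.097/(1−0.3511) = 428.567 m².
Lp = Lw + 10 log₁₀(4/R) = 98.9 -20.30 = 78.6 dB.

78.6 dB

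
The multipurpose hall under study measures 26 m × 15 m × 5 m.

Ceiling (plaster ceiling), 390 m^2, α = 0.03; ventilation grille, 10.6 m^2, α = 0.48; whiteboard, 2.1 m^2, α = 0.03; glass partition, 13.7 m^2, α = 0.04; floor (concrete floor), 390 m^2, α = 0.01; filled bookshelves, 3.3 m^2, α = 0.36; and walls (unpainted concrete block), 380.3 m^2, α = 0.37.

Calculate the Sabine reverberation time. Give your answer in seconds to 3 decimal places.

Equivalent absorption area: A = 390×0.03 + 10.6×0.48 + 2.1×0.03 + 13.7×0.04 + 390×0.01 + 3.3×0.36 + 380.3×0.37 = 163.198 m^2.
V = 26·15·5 = 1950 m³.
T = 0.161 V/A = 0.161·1950/163.198 = 1.924 s.

1.924 seconds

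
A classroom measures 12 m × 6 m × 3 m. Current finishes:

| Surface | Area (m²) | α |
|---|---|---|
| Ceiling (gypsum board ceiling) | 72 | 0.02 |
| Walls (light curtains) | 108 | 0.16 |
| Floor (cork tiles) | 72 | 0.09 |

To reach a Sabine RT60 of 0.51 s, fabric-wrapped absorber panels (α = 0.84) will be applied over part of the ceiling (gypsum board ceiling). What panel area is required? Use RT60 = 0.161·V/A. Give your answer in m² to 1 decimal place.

52.4

Summing Sᵢαᵢ: 1.440 + 17.280 + 6.480 → A₁ = 25.200 sabins.
V = 216 m³. Target absorption A₂ = 0.161 × 216 / 0.51 = 68.188 sabins.
Absorption to add: 68.188 − 25.200 = 42.988 sabins.
Net gain per m²: Δα = 0.84 − 0.02 = 0.82.
Panel area = 42.988 / 0.82 = 52.4 m².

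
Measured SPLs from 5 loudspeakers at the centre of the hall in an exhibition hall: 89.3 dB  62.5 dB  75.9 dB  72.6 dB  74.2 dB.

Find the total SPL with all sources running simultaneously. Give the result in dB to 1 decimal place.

Converting to relative power and adding: 10^(89.3/10) + 10^(62.5/10) + 10^(75.9/10) + 10^(72.6/10) + 10^(74.2/10) = 9.363e+08.
L_total = 10·log₁₀(9.363e+08) = 89.7 dB.

89.7 dB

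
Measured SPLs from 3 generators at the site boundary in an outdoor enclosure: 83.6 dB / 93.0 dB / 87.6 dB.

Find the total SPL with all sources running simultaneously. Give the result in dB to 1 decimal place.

Σ 10^(Lᵢ/10) = 2.8e+09.
Back to dB: 10·log₁₀ Σ = 94.5 dB.

94.5 dB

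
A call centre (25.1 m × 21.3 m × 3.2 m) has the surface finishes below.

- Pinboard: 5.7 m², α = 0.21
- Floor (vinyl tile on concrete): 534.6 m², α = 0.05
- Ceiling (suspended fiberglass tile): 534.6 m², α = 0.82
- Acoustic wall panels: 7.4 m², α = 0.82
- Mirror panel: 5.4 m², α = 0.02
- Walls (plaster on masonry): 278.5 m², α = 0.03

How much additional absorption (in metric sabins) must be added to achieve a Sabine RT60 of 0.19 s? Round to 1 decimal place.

968.9 sabins

Total absorption A₁ = 5.7·0.21 + 534.6·0.05 + 534.6·0.82 + 7.4·0.82 + 5.4·0.02 + 278.5·0.03
  = 1.197 + 26.730 + 438.372 + 6.068 + 0.108 + 8.355 = 480.830 m² sabins.
V = 1710.816 m³. Required absorption A₂ = 0.161 × 1710.816 / 0.19 = 1449.691 sabins.
Shortfall: 1449.691 − 480.830 = 968.9 sabins.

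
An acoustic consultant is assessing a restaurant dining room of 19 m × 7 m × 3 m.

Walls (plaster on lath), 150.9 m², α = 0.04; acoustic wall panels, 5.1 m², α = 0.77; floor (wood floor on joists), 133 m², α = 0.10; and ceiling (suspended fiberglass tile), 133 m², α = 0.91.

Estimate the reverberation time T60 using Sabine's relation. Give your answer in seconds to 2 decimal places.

Total absorption A = 150.9·0.04 + 5.1·0.77 + 133·0.10 + 133·0.91
  = 6.036 + 3.927 + 13.300 + 121.030 = 144.293 m² sabins.
Room volume: 399 m³.
T = 0.161 V/A = 0.161·399/144.293 = 0.45 s.

0.45 s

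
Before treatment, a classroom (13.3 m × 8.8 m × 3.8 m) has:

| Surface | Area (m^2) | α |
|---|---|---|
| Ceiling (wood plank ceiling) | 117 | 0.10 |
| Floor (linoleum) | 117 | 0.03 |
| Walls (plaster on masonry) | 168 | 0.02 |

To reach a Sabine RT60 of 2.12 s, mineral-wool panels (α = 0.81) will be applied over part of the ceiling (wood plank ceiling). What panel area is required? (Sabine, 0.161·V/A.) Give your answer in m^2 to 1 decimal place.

21.4

Total absorption A₁ = 117×0.10 + 117×0.03 + 168×0.02
  = 11.700 + 3.510 + 3.360 = 18.570 m^2 sabins.
V = 444.752 m³. Target absorption A₂ = 0.161 × 444.752 / 2.12 = 33.776 sabins.
ΔA needed = 33.776 − 18.570 = 15.206 sabins.
Net gain per m^2: Δα = 0.81 − 0.10 = 0.71.
Panel area = 15.206 / 0.71 = 21.4 m^2.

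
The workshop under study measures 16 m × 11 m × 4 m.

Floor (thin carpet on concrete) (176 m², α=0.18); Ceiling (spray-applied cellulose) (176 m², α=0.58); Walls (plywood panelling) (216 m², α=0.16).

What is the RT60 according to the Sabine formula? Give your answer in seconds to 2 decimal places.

0.67 s

A = Σ Sᵢαᵢ = 176·0.18 + 176·0.58 + 216·0.16 = 168.320 sabins.
Room volume: 704 m³.
Sabine: RT60 = 0.161 × 704 / 168.320 = 0.67 s.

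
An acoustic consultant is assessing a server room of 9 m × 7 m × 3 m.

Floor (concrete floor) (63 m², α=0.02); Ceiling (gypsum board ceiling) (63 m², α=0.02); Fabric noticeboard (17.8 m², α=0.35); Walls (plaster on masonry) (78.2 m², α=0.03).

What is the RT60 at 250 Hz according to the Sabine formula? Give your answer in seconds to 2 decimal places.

2.74 seconds

A = Σ Sᵢαᵢ = 63·0.02 + 63·0.02 + 17.8·0.35 + 78.2·0.03 = 11.096 sabins.
V = 9·7·3 = 189 m³.
T = 0.161 V/A = 0.161·189/11.096 = 2.74 s.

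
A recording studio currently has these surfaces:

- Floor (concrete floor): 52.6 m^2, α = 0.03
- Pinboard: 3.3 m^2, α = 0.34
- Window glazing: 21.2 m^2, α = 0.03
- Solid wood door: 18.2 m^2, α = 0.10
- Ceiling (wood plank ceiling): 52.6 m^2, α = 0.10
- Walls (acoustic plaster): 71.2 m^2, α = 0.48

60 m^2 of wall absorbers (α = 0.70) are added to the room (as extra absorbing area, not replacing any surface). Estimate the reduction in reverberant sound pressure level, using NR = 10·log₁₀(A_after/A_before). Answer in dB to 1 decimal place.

2.9 dB

A_before = Σ Sᵢαᵢ = 52.6·0.03 + 3.3·0.34 + 21.2·0.03 + 18.2·0.10 + 52.6·0.10 + 71.2·0.48 = 44.592 sabins.
Added absorption = 60 × 0.70 = 42.000 sabins.
A_after = 44.592 + 42.000 = 86.592 sabins.
Reduction = 10 log₁₀(A_after/A_before) = 10 log₁₀(1.9419) = 2.9 dB.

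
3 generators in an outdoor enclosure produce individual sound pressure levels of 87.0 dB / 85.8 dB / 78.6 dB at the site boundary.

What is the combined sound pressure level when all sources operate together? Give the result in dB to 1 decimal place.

89.8 dB

Converting to relative power and adding: 10^(87.0/10) + 10^(85.8/10) + 10^(78.6/10) = 9.538e+08.
Combined level = 10 log₁₀(9.538e+08) = 89.8 dB.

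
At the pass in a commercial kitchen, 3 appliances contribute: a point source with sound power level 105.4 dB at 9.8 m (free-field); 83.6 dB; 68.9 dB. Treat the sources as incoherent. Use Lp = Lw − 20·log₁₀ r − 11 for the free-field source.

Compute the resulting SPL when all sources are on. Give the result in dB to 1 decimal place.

Source at 9.8 m: Lp = 105.4 − 20·log₁₀(9.8) − 11 = 74.6 dB.
Converting to relative power and adding: 10^(74.6/10) + 10^(83.6/10) + 10^(68.9/10) = 2.657e+08.
Back to dB: 10·log₁₀ Σ = 84.2 dB.

84.2 dB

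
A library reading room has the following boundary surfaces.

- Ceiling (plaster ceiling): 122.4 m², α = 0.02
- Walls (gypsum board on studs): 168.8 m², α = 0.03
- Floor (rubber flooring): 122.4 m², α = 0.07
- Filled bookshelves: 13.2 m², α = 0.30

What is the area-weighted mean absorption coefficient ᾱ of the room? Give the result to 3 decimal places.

Total surface area S = 426.8 m².
Weighted sum Σ Sα = 20.040.
ᾱ = A/S = 0.047.

0.047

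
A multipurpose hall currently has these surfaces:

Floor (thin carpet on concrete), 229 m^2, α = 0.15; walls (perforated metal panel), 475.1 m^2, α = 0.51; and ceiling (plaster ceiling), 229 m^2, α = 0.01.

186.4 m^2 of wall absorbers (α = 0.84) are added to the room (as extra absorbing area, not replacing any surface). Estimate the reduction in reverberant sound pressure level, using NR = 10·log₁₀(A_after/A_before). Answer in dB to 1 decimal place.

1.9 dB

Summing Sᵢαᵢ: 34.350 + 242.301 + 2.290 → A_before = 278.941 sabins.
Treatment contributes 186.4·0.84 = 156.576 sabins.
A_after = 278.941 + 156.576 = 435.517 sabins.
Reduction = 10 log₁₀(A_after/A_before) = 10 log₁₀(1.5613) = 1.9 dB.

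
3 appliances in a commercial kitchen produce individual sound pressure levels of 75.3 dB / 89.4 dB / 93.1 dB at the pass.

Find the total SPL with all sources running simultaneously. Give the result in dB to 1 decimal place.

94.7 dB

Sum in the linear (power) domain: Σ 10^(Lᵢ/10) = 10^(75.3/10) + 10^(89.4/10) + 10^(93.1/10) = 2.947e+09.
L_total = 10·log₁₀(2.947e+09) = 94.7 dB.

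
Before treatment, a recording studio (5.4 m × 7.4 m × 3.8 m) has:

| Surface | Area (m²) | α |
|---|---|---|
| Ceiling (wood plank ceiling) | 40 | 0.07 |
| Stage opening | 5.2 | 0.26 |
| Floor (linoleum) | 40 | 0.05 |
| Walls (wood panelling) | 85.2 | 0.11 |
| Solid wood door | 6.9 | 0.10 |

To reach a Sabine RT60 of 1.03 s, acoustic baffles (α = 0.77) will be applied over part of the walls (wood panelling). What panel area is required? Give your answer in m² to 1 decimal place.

11.4

Total absorption A₁ = 40*0.07 + 5.2*0.26 + 40*0.05 + 85.2*0.11 + 6.9*0.10
  = 2.800 + 1.352 + 2.000 + 9.372 + 0.690 = 16.214 m² sabins.
V = 151.848 m³. Target absorption A₂ = 0.161 × 151.848 / 1.03 = 23.735 sabins.
Absorption to add: 23.735 − 16.214 = 7.521 sabins.
Each m² of panel replacing the walls (wood panelling) adds (0.77 − 0.11) = 0.66 sabins.
Panel area = 7.521 / 0.66 = 11.4 m².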